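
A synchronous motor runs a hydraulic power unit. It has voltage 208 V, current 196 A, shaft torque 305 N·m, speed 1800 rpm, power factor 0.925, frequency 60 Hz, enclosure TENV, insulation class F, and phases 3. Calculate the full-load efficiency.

88.0 %

ω = 2π × 1800/60 = 188.5 rad/s; P_out = τω = 305 × 188.5 = 57493 W
P_in = √3·V_L·I_L·cosφ = 1.732 × 208 × 196 × 0.925 = 65314 W
η = P_out / P_in = 57493 / 65314 = 0.880 = 88.0%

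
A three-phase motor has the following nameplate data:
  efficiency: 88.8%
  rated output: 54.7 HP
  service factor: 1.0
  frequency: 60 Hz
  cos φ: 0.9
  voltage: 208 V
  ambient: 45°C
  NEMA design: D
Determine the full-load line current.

142 A

P_out = 54.7 × 746 = 40806 W
P_in = P_out / η = 40806 / 0.888 = 45953 W
I_L = P_in / (√3·V_L·cosφ) = 45953 / (1.732 × 208 × 0.9) = 142 A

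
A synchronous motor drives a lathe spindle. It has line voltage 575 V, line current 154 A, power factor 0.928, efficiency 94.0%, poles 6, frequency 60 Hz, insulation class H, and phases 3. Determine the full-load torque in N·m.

1060 N·m

P_in = √3·V·I·cosφ = 1.732 × 575 × 154 × 0.928 = 142326 W
P_out = η·P_in = 0.94 × 142326 = 133786 W
n = n_s = 120×60/6 = 1200 rpm (synchronous)
ω = 2π×1200/60 = 125.7 rad/s
τ = P_out/ω = 133786/125.7 = 1060 N·m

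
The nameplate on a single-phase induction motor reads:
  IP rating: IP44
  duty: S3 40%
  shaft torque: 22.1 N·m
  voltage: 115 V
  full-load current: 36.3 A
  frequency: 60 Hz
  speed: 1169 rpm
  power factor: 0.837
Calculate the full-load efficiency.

ω = 2π × 1169/60 = 122.4 rad/s; P_out = τω = 22.1 × 122.4 = 2705 W
P_in = V·I·cosφ = 115 × 36.3 × 0.837 = 3494 W
η = P_out / P_in = 2705 / 3494 = 0.774 = 77.4%

77.4 %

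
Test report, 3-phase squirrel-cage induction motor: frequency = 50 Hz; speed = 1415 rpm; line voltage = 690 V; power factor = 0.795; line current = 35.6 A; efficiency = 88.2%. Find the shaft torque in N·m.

201 N·m

P_in = √3·V·I·cosφ = 1.732 × 690 × 35.6 × 0.795 = 33823 W
P_out = η·P_in = 0.882 × 33823 = 29832 W
n = 1415 rpm
ω = 2π×1415/60 = 148.2 rad/s
τ = P_out/ω = 29832/148.2 = 201 N·m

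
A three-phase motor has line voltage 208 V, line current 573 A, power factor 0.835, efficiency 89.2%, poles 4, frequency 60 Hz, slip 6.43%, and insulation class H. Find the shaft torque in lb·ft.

P_in = √3·V·I·cosφ = 1.732 × 208 × 573 × 0.835 = 172366 W
P_out = η·P_in = 0.892 × 172366 = 153750 W
n_s = 120×60/4 = 1800 rpm; n = 1800×(1−0.0643) = 1684 rpm
ω = 2π×1684/60 = 176.3 rad/s
τ = P_out/ω = 153750/176.3 = 872.1 N·m
In lb·ft: 872.1/1.356 = 643 lb·ft

643 lb·ft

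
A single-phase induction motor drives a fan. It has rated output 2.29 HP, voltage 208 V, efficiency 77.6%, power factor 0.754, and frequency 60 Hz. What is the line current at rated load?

P_out = 2.29 × 746 = 1708 W
P_in = P_out / η = 1708 / 0.776 = 2201 W
I = P_in / (V·cosφ) = 2201 / (208 × 0.754) = 14 A

14 A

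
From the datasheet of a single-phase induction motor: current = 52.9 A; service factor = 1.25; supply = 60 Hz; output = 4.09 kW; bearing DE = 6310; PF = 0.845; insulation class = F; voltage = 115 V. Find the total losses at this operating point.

1.05 kW

P_in = V·I·cosφ = 115×52.9×0.845 = 5141 W
P_out = 4090 W
Losses = P_in − P_out = 5141 − 4090 = 1051 W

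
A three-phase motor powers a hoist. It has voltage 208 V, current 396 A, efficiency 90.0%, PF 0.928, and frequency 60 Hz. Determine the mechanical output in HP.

160 HP

P_in = √3·V·I·cosφ = 1.732 × 208 × 396 × 0.928 = 132390 W
P_out = η·P_in = 0.9 × 132390 = 119151 W
= 119151/746 = 160 HP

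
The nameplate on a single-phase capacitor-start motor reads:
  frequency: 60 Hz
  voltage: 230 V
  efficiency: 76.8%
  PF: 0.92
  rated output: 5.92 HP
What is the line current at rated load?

P_out = 5.92 × 746 = 4416 W
P_in = P_out / η = 4416 / 0.768 = 5750 W
I = P_in / (V·cosφ) = 5750 / (230 × 0.92) = 27.2 A

27.2 A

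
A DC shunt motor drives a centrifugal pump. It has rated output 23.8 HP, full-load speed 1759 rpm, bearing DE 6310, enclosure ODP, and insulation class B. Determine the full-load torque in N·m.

P_out = 23.8 × 746 = 17755 W
ω = 2π × 1759/60 = 184.2 rad/s
τ = P_out/ω = 17755/184.2 = 96.4 N·m

96.4 N·m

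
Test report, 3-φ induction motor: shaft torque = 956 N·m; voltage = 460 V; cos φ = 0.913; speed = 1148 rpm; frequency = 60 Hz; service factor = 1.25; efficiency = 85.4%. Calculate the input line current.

185 A

ω = 2π×1148/60 = 120.2 rad/s; P_out = τω = 956 × 120.2 = 114911 W
P_in = P_out / η = 114911 / 0.854 = 134556 W
I_L = P_in / (√3·V_L·cosφ) = 134556 / (1.732 × 460 × 0.913) = 185 A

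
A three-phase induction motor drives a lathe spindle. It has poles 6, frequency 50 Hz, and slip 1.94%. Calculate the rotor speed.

n_s = 120f/p = 120×50/6 = 1000 rpm
n = n_s(1 − s) = 1000 × (1 − 0.0194) = 981 rpm

981 rpm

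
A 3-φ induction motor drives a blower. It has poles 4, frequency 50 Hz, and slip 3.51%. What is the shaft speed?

n_s = 120f/p = 120×50/4 = 1500 rpm
n = n_s(1 − s) = 1500 × (1 − 0.0351) = 1447 rpm

1447 rpm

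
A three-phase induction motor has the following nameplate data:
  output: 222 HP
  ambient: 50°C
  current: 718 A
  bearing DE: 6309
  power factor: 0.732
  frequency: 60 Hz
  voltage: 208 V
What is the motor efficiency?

87.5 %

P_out = 222 × 746 = 165612 W
P_in = √3·V_L·I_L·cosφ = 1.732 × 208 × 718 × 0.732 = 189342 W
η = P_out / P_in = 165612 / 189342 = 0.875 = 87.5%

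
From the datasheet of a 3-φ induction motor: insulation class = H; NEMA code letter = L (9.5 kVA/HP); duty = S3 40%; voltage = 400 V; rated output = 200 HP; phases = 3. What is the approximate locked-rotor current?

S_LR = 9.5 × 200 = 1900 kVA
I_LR = S_LR/(√3·V_L) = 1900000/(1.732×400) = 2740 A

2740 A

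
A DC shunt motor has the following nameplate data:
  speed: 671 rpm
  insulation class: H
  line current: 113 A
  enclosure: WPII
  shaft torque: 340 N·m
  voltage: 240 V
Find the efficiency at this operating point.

88.1 %

ω = 2π × 671/60 = 70.27 rad/s; P_out = τω = 340 × 70.27 = 23892 W
P_in = V·I = 240 × 113 = 27120 W
η = P_out / P_in = 23892 / 27120 = 0.881 = 88.1%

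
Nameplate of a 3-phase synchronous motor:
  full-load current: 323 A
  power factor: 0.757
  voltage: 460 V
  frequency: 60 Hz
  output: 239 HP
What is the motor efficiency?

91.5 %

P_out = 239 × 746 = 178294 W
P_in = √3·V_L·I_L·cosφ = 1.732 × 460 × 323 × 0.757 = 194807 W
η = P_out / P_in = 178294 / 194807 = 0.915 = 91.5%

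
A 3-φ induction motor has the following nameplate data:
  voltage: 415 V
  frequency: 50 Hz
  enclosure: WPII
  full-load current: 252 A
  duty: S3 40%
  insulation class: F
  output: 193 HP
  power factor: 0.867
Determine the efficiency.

91.7 %

P_out = 193 × 746 = 143978 W
P_in = √3·V_L·I_L·cosφ = 1.732 × 415 × 252 × 0.867 = 157042 W
η = P_out / P_in = 143978 / 157042 = 0.917 = 91.7%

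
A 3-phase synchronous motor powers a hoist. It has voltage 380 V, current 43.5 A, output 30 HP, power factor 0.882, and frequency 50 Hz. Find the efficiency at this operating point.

88.6 %

P_out = 30 × 746 = 22380 W
P_in = √3·V_L·I_L·cosφ = 1.732 × 380 × 43.5 × 0.882 = 25252 W
η = P_out / P_in = 22380 / 25252 = 0.886 = 88.6%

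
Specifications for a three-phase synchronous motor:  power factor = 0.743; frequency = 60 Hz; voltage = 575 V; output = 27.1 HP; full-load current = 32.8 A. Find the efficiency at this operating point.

P_out = 27.1 × 746 = 20217 W
P_in = √3·V_L·I_L·cosφ = 1.732 × 575 × 32.8 × 0.743 = 24270 W
η = P_out / P_in = 20217 / 24270 = 0.833 = 83.3%

83.3 %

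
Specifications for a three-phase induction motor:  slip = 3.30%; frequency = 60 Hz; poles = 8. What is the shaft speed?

870 rpm

n_s = 120f/p = 120×60/8 = 900 rpm
n = n_s(1 − s) = 900 × (1 − 0.033) = 870 rpm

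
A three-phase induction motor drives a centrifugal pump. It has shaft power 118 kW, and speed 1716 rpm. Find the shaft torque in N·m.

657 N·m

ω = 2π × 1716/60 = 179.7 rad/s
τ = P/ω = 118000/179.7 = 657 N·m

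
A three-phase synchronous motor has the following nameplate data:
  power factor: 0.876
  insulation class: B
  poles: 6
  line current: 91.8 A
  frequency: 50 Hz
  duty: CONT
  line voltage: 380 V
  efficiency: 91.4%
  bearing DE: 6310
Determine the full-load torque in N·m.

462 N·m

P_in = √3·V·I·cosφ = 1.732 × 380 × 91.8 × 0.876 = 52927 W
P_out = η·P_in = 0.914 × 52927 = 48375 W
n = n_s = 120×50/6 = 1000 rpm (synchronous)
ω = 2π×1000/60 = 104.7 rad/s
τ = P_out/ω = 48375/104.7 = 462 N·m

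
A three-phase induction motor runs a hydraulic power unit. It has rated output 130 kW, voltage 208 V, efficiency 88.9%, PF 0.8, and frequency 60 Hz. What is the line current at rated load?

507 A

P_out = 130 kW = 130000 W
P_in = P_out / η = 130000 / 0.889 = 146232 W
I_L = P_in / (√3·V_L·cosφ) = 146232 / (1.732 × 208 × 0.8) = 507 A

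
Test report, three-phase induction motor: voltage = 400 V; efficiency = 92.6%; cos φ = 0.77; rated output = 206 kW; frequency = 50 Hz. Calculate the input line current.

P_out = 206 kW = 206000 W
P_in = P_out / η = 206000 / 0.926 = 222462 W
I_L = P_in / (√3·V_L·cosφ) = 222462 / (1.732 × 400 × 0.77) = 417 A

417 A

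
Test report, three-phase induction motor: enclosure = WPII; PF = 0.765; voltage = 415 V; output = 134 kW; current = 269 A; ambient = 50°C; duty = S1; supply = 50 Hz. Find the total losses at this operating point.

P_in = √3·V·I·cosφ = 1.732×415×269×0.765 = 147914 W
P_out = 134000 W
Losses = P_in − P_out = 147914 − 134000 = 13914 W

13.9 kW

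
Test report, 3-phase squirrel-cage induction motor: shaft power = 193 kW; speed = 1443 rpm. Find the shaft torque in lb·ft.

942 lb·ft

ω = 2π × 1443/60 = 151.1 rad/s
τ = P/ω = 193000/151.1 = 1277 N·m
In lb·ft: 1277/1.356 = 942 lb·ft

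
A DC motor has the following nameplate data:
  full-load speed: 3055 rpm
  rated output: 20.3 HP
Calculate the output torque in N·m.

47.3 N·m

P_out = 20.3 × 746 = 15144 W
ω = 2π × 3055/60 = 319.9 rad/s
τ = P_out/ω = 15144/319.9 = 47.3 N·m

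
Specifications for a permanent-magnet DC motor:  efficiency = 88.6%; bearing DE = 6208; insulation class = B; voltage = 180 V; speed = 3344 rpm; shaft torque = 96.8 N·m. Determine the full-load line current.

213 A

ω = 2π×3344/60 = 350.2 rad/s; P_out = τω = 96.8 × 350.2 = 33899 W
P_in = P_out / η = 33899 / 0.886 = 38261 W
I = P_in / V = 38261 / 180 = 213 A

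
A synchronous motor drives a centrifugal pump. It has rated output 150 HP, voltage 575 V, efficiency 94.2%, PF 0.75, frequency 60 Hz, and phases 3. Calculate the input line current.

P_out = 150 × 746 = 111900 W
P_in = P_out / η = 111900 / 0.942 = 118790 W
I_L = P_in / (√3·V_L·cosφ) = 118790 / (1.732 × 575 × 0.75) = 159 A

159 A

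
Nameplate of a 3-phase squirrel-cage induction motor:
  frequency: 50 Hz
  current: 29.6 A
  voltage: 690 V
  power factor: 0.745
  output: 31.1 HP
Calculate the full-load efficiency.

88.0 %

P_out = 31.1 × 746 = 23201 W
P_in = √3·V_L·I_L·cosφ = 1.732 × 690 × 29.6 × 0.745 = 26354 W
η = P_out / P_in = 23201 / 26354 = 0.880 = 88.0%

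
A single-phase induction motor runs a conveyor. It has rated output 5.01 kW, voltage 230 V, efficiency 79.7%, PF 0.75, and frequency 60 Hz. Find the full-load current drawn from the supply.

36.4 A

P_out = 5.01 kW = 5010 W
P_in = P_out / η = 5010 / 0.797 = 6286 W
I = P_in / (V·cosφ) = 6286 / (230 × 0.75) = 36.4 A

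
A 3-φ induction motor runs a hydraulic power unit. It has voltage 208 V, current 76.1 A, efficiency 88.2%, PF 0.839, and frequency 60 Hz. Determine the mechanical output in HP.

27.2 HP

P_in = √3·V·I·cosφ = 1.732 × 208 × 76.1 × 0.839 = 23002 W
P_out = η·P_in = 0.882 × 23002 = 20288 W
= 20288/746 = 27.2 HP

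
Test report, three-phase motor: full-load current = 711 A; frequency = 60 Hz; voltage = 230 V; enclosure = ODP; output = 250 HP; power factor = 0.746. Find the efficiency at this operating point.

P_out = 250 × 746 = 186500 W
P_in = √3·V_L·I_L·cosφ = 1.732 × 230 × 711 × 0.746 = 211293 W
η = P_out / P_in = 186500 / 211293 = 0.883 = 88.3%

88.3 %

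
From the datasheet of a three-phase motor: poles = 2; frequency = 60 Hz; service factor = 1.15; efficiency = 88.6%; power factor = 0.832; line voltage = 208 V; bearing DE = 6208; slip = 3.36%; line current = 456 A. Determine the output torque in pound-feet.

P_in = √3·V·I·cosφ = 1.732 × 208 × 456 × 0.832 = 136678 W
P_out = η·P_in = 0.886 × 136678 = 121097 W
n_s = 120×60/2 = 3600 rpm; n = 3600×(1−0.0336) = 3479 rpm
ω = 2π×3479/60 = 364.3 rad/s
τ = P_out/ω = 121097/364.3 = 332.4 N·m
In lb·ft: 332.4/1.356 = 245 lb·ft

245 lb·ft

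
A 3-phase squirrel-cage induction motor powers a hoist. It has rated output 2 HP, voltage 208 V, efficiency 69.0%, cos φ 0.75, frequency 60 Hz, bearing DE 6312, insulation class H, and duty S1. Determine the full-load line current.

8 A

P_out = 2 × 746 = 1492 W
P_in = P_out / η = 1492 / 0.690 = 2162 W
I_L = P_in / (√3·V_L·cosφ) = 2162 / (1.732 × 208 × 0.75) = 8 A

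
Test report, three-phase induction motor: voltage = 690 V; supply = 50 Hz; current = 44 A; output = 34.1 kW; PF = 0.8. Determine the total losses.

7.97 kW

P_in = √3·V·I·cosφ = 1.732×690×44×0.8 = 42067 W
P_out = 34100 W
Losses = P_in − P_out = 42067 − 34100 = 7967 W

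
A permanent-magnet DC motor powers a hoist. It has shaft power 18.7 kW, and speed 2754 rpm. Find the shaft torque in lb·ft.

47.8 lb·ft

ω = 2π × 2754/60 = 288.4 rad/s
τ = P/ω = 18700/288.4 = 64.84 N·m
In lb·ft: 64.84/1.356 = 47.8 lb·ft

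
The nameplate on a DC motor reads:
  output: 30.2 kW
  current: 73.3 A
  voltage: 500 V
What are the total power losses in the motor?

P_in = V·I = 500×73.3 = 36650 W
P_out = 30200 W
Losses = P_in − P_out = 36650 − 30200 = 6450 W

6450 W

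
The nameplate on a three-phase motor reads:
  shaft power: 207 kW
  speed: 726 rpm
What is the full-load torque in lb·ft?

ω = 2π × 726/60 = 76.03 rad/s
τ = P/ω = 207000/76.03 = 2723 N·m
In lb·ft: 2723/1.356 = 2010 lb·ft

2010 lb·ft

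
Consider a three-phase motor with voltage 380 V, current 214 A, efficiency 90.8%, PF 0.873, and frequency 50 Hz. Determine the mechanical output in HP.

P_in = √3·V·I·cosφ = 1.732 × 380 × 214 × 0.873 = 122959 W
P_out = η·P_in = 0.908 × 122959 = 111647 W
= 111647/746 = 150 HP

150 HP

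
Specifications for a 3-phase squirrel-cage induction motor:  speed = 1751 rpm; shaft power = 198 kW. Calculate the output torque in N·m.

1080 N·m

ω = 2π × 1751/60 = 183.4 rad/s
τ = P/ω = 198000/183.4 = 1080 N·m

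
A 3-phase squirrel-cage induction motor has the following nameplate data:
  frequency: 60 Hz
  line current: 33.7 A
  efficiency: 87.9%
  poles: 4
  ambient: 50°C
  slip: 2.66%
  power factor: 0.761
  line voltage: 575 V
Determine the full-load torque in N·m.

122 N·m

P_in = √3·V·I·cosφ = 1.732 × 575 × 33.7 × 0.761 = 25541 W
P_out = η·P_in = 0.879 × 25541 = 22451 W
n_s = 120×60/4 = 1800 rpm; n = 1800×(1−0.0266) = 1752 rpm
ω = 2π×1752/60 = 183.5 rad/s
τ = P_out/ω = 22451/183.5 = 122 N·m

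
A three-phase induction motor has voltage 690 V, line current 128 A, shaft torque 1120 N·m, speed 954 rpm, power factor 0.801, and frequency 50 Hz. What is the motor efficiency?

ω = 2π × 954/60 = 99.9 rad/s; P_out = τω = 1120 × 99.9 = 111888 W
P_in = √3·V_L·I_L·cosφ = 1.732 × 690 × 128 × 0.801 = 122529 W
η = P_out / P_in = 111888 / 122529 = 0.913 = 91.3%

91.3 %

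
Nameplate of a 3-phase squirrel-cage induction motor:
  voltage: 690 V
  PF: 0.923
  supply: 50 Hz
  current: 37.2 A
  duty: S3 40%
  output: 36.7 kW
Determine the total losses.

P_in = √3·V·I·cosφ = 1.732×690×37.2×0.923 = 41034 W
P_out = 36700 W
Losses = P_in − P_out = 41034 − 36700 = 4334 W

4330 W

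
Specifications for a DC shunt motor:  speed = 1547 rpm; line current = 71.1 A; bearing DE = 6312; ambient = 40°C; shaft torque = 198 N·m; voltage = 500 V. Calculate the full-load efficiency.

90.2 %

ω = 2π × 1547/60 = 162 rad/s; P_out = τω = 198 × 162 = 32076 W
P_in = V·I = 500 × 71.1 = 35550 W
η = P_out / P_in = 32076 / 35550 = 0.902 = 90.2%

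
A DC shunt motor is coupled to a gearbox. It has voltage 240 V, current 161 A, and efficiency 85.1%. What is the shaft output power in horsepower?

44.1 HP

P_in = V·I = 240 × 161 = 38640 W
P_out = η·P_in = 0.851 × 38640 = 32883 W
= 32883/746 = 44.1 HP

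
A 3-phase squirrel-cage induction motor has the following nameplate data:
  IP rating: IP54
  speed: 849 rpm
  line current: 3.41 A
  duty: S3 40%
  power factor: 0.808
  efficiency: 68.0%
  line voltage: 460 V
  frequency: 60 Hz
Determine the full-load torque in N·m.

P_in = √3·V·I·cosφ = 1.732 × 460 × 3.41 × 0.808 = 2195 W
P_out = η·P_in = 0.68 × 2195 = 1493 W
n = 849 rpm
ω = 2π×849/60 = 88.91 rad/s
τ = P_out/ω = 1493/88.91 = 16.8 N·m

16.8 N·m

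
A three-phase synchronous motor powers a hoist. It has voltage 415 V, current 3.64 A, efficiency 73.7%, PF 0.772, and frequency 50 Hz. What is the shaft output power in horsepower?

P_in = √3·V·I·cosφ = 1.732 × 415 × 3.64 × 0.772 = 2020 W
P_out = η·P_in = 0.737 × 2020 = 1489 W
= 1489/746 = 2 HP

2 HP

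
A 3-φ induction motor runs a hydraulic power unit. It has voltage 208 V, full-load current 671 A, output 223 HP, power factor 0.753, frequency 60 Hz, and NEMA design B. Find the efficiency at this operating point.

91.4 %

P_out = 223 × 746 = 166358 W
P_in = √3·V_L·I_L·cosφ = 1.732 × 208 × 671 × 0.753 = 182024 W
η = P_out / P_in = 166358 / 182024 = 0.914 = 91.4%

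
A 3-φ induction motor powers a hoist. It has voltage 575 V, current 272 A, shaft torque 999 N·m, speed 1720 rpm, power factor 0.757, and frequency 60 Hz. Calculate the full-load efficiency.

ω = 2π × 1720/60 = 180.1 rad/s; P_out = τω = 999 × 180.1 = 179920 W
P_in = √3·V_L·I_L·cosφ = 1.732 × 575 × 272 × 0.757 = 205060 W
η = P_out / P_in = 179920 / 205060 = 0.877 = 87.7%

87.7 %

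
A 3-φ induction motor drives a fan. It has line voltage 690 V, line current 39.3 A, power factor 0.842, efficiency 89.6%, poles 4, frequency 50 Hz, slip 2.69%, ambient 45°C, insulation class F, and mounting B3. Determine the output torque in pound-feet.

171 lb·ft

P_in = √3·V·I·cosφ = 1.732 × 690 × 39.3 × 0.842 = 39546 W
P_out = η·P_in = 0.896 × 39546 = 35433 W
n_s = 120×50/4 = 1500 rpm; n = 1500×(1−0.0269) = 1460 rpm
ω = 2π×1460/60 = 152.9 rad/s
τ = P_out/ω = 35433/152.9 = 231.7 N·m
In lb·ft: 231.7/1.356 = 171 lb·ft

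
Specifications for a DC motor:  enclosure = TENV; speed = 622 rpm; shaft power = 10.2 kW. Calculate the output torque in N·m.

157 N·m

ω = 2π × 622/60 = 65.14 rad/s
τ = P/ω = 10200/65.14 = 157 N·m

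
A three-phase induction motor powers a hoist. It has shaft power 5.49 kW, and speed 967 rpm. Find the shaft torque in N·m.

54.2 N·m

ω = 2π × 967/60 = 101.3 rad/s
τ = P/ω = 5490/101.3 = 54.2 N·m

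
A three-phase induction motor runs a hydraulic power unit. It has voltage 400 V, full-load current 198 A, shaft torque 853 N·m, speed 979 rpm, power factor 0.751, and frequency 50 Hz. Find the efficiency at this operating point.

ω = 2π × 979/60 = 102.5 rad/s; P_out = τω = 853 × 102.5 = 87433 W
P_in = √3·V_L·I_L·cosφ = 1.732 × 400 × 198 × 0.751 = 103018 W
η = P_out / P_in = 87433 / 103018 = 0.849 = 84.9%

84.9 %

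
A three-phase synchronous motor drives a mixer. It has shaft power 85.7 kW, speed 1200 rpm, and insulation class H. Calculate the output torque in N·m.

682 N·m

ω = 2π × 1200/60 = 125.7 rad/s
τ = P/ω = 85700/125.7 = 682 N·m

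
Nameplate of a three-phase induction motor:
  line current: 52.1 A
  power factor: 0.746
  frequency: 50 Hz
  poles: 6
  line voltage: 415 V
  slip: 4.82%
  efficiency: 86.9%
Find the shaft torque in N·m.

P_in = √3·V·I·cosφ = 1.732 × 415 × 52.1 × 0.746 = 27937 W
P_out = η·P_in = 0.869 × 27937 = 24277 W
n_s = 120×50/6 = 1000 rpm; n = 1000×(1−0.0482) = 952 rpm
ω = 2π×952/60 = 99.69 rad/s
τ = P_out/ω = 24277/99.69 = 244 N·m

244 N·m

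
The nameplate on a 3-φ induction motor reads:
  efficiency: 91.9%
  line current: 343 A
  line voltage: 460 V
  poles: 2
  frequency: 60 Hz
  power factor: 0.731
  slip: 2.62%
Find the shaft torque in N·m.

500 N·m

P_in = √3·V·I·cosφ = 1.732 × 460 × 343 × 0.731 = 199764 W
P_out = η·P_in = 0.919 × 199764 = 183583 W
n_s = 120×60/2 = 3600 rpm; n = 3600×(1−0.0262) = 3506 rpm
ω = 2π×3506/60 = 367.1 rad/s
τ = P_out/ω = 183583/367.1 = 500 N·m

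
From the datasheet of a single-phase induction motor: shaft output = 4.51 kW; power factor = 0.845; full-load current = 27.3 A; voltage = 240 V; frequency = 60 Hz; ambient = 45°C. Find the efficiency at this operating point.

81.5 %

P_out = 4.51 kW = 4510 W
P_in = V·I·cosφ = 240 × 27.3 × 0.845 = 5536 W
η = P_out / P_in = 4510 / 5536 = 0.815 = 81.5%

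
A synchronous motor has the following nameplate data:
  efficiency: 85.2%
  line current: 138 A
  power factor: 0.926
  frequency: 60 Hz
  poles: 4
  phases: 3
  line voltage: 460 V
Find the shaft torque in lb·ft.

339 lb·ft

P_in = √3·V·I·cosφ = 1.732 × 460 × 138 × 0.926 = 101811 W
P_out = η·P_in = 0.852 × 101811 = 86743 W
n = n_s = 120×60/4 = 1800 rpm (synchronous)
ω = 2π×1800/60 = 188.5 rad/s
τ = P_out/ω = 86743/188.5 = 460.2 N·m
In lb·ft: 460.2/1.356 = 339 lb·ft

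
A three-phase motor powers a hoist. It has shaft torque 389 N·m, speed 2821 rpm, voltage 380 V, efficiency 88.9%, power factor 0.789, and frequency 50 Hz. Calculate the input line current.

ω = 2π×2821/60 = 295.4 rad/s; P_out = τω = 389 × 295.4 = 114911 W
P_in = P_out / η = 114911 / 0.889 = 129259 W
I_L = P_in / (√3·V_L·cosφ) = 129259 / (1.732 × 380 × 0.789) = 249 A

249 A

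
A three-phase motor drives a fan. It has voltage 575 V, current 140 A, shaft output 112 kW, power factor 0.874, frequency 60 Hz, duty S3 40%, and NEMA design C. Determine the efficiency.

91.9 %

P_out = 112 kW = 112000 W
P_in = √3·V_L·I_L·cosφ = 1.732 × 575 × 140 × 0.874 = 121858 W
η = P_out / P_in = 112000 / 121858 = 0.919 = 91.9%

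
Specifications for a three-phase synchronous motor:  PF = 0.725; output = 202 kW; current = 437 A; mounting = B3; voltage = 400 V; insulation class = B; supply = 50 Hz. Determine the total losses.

P_in = √3·V·I·cosφ = 1.732×400×437×0.725 = 219496 W
P_out = 202000 W
Losses = P_in − P_out = 219496 − 202000 = 17496 W

17.5 kW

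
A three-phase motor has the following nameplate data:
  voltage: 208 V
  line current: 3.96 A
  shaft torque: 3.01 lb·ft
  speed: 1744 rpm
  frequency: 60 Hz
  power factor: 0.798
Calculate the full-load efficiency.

τ = 3.01 lb·ft × 1.356 = 4.082 N·m
ω = 2π × 1744/60 = 182.6 rad/s; P_out = τω = 4.082 × 182.6 = 745 W
P_in = √3·V_L·I_L·cosφ = 1.732 × 208 × 3.96 × 0.798 = 1138 W
η = P_out / P_in = 745 / 1138 = 0.655 = 65.5%

65.5 %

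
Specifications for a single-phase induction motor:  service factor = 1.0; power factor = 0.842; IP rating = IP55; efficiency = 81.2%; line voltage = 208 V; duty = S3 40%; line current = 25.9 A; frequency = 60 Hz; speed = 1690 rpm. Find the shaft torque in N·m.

20.8 N·m

P_in = V·I·cosφ = 208 × 25.9 × 0.842 = 4536 W
P_out = η·P_in = 0.812 × 4536 = 3683 W
n = 1690 rpm
ω = 2π×1690/60 = 177 rad/s
τ = P_out/ω = 3683/177 = 20.8 N·m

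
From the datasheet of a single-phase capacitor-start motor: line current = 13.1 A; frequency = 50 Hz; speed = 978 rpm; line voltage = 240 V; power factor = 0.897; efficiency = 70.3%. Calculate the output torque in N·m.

19.4 N·m

P_in = V·I·cosφ = 240 × 13.1 × 0.897 = 2820 W
P_out = η·P_in = 0.703 × 2820 = 1982 W
n = 978 rpm
ω = 2π×978/60 = 102.4 rad/s
τ = P_out/ω = 1982/102.4 = 19.4 N·m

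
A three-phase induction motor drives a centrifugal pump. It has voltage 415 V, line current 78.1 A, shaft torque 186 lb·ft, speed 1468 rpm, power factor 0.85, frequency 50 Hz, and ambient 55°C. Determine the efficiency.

τ = 186 lb·ft × 1.356 = 252.2 N·m
ω = 2π × 1468/60 = 153.7 rad/s; P_out = τω = 252.2 × 153.7 = 38763 W
P_in = √3·V_L·I_L·cosφ = 1.732 × 415 × 78.1 × 0.85 = 47716 W
η = P_out / P_in = 38763 / 47716 = 0.812 = 81.2%

81.2 %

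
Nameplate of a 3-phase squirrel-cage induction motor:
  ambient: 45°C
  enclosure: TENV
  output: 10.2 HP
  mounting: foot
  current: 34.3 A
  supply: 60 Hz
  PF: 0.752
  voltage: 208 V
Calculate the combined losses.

1680 W

P_in = √3·V·I·cosφ = 1.732×208×34.3×0.752 = 9292 W
P_out = 10.2×746 = 7609 W
Losses = P_in − P_out = 9292 − 7609 = 1683 W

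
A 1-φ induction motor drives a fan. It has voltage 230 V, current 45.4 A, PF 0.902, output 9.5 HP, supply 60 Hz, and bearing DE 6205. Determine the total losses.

2.33 kW

P_in = V·I·cosφ = 230×45.4×0.902 = 9419 W
P_out = 9.5×746 = 7087 W
Losses = P_in − P_out = 9419 − 7087 = 2332 W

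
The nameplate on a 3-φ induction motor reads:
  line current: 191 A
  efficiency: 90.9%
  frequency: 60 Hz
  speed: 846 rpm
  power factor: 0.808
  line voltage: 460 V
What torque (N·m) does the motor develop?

P_in = √3·V·I·cosφ = 1.732 × 460 × 191 × 0.808 = 122956 W
P_out = η·P_in = 0.909 × 122956 = 111767 W
n = 846 rpm
ω = 2π×846/60 = 88.59 rad/s
τ = P_out/ω = 111767/88.59 = 1260 N·m

1260 N·m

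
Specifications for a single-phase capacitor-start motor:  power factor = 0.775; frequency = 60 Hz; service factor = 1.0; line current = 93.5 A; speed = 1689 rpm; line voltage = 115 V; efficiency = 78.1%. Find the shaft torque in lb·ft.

27.1 lb·ft

P_in = V·I·cosφ = 115 × 93.5 × 0.775 = 8333 W
P_out = η·P_in = 0.781 × 8333 = 6508 W
n = 1689 rpm
ω = 2π×1689/60 = 176.9 rad/s
τ = P_out/ω = 6508/176.9 = 36.79 N·m
In lb·ft: 36.79/1.356 = 27.1 lb·ft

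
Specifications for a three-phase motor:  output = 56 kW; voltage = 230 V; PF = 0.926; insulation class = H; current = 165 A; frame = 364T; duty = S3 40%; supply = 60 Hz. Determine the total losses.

P_in = √3·V·I·cosφ = 1.732×230×165×0.926 = 60865 W
P_out = 56000 W
Losses = P_in − P_out = 60865 − 56000 = 4865 W

4.87 kW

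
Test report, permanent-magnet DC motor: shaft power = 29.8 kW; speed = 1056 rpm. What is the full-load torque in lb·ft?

199 lb·ft

ω = 2π × 1056/60 = 110.6 rad/s
τ = P/ω = 29800/110.6 = 269.4 N·m
In lb·ft: 269.4/1.356 = 199 lb·ft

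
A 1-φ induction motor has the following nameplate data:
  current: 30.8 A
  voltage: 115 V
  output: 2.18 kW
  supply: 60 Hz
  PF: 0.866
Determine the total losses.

P_in = V·I·cosφ = 115×30.8×0.866 = 3067 W
P_out = 2180 W
Losses = P_in − P_out = 3067 − 2180 = 887 W

887 W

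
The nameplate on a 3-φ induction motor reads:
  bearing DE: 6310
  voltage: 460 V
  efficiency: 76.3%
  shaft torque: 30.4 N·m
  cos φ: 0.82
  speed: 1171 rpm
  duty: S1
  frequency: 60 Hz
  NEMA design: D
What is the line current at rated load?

7.48 A

ω = 2π×1171/60 = 122.6 rad/s; P_out = τω = 30.4 × 122.6 = 3727 W
P_in = P_out / η = 3727 / 0.763 = 4885 W
I_L = P_in / (√3·V_L·cosφ) = 4885 / (1.732 × 460 × 0.82) = 7.48 A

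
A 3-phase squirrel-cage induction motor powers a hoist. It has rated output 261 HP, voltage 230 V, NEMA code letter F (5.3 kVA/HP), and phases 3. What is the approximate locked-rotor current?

S_LR = 5.3 × 261 = 1383.3 kVA
I_LR = S_LR/(√3·V_L) = 1383300/(1.732×230) = 3470 A

3470 A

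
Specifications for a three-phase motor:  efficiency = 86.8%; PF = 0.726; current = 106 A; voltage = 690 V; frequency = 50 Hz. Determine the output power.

79.8 kW

P_in = √3·V·I·cosφ = 1.732 × 690 × 106 × 0.726 = 91969 W
P_out = η·P_in = 0.868 × 91969 = 79829 W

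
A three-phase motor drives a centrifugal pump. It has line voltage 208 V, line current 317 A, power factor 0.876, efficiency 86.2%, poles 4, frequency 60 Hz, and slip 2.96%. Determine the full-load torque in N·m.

P_in = √3·V·I·cosφ = 1.732 × 208 × 317 × 0.876 = 100040 W
P_out = η·P_in = 0.862 × 100040 = 86234 W
n_s = 120×60/4 = 1800 rpm; n = 1800×(1−0.0296) = 1747 rpm
ω = 2π×1747/60 = 182.9 rad/s
τ = P_out/ω = 86234/182.9 = 471 N·m

471 N·m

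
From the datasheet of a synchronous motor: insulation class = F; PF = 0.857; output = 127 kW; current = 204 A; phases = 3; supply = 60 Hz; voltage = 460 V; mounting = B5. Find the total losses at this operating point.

P_in = √3·V·I·cosφ = 1.732×460×204×0.857 = 139289 W
P_out = 127000 W
Losses = P_in − P_out = 139289 − 127000 = 12289 W

12300 W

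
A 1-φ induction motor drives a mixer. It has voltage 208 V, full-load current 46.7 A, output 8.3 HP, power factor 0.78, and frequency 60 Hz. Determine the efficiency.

81.7 %

P_out = 8.3 × 746 = 6192 W
P_in = V·I·cosφ = 208 × 46.7 × 0.78 = 7577 W
η = P_out / P_in = 6192 / 7577 = 0.817 = 81.7%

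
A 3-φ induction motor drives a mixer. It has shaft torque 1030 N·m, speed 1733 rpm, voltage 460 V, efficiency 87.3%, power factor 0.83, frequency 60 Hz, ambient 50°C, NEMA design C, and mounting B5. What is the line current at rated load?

ω = 2π×1733/60 = 181.5 rad/s; P_out = τω = 1030 × 181.5 = 186945 W
P_in = P_out / η = 186945 / 0.873 = 214141 W
I_L = P_in / (√3·V_L·cosφ) = 214141 / (1.732 × 460 × 0.83) = 324 A

324 A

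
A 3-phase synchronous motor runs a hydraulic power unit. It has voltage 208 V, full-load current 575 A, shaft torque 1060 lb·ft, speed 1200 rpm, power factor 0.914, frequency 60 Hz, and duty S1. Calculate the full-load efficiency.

95.4 %

τ = 1060 lb·ft × 1.356 = 1437 N·m
ω = 2π × 1200/60 = 125.7 rad/s; P_out = τω = 1437 × 125.7 = 180631 W
P_in = √3·V_L·I_L·cosφ = 1.732 × 208 × 575 × 0.914 = 189333 W
η = P_out / P_in = 180631 / 189333 = 0.954 = 95.4%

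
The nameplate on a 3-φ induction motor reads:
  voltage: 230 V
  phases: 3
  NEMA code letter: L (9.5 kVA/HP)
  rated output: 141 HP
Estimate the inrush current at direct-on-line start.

S_LR = 9.5 × 141 = 1339.5 kVA
I_LR = S_LR/(√3·V_L) = 1339500/(1.732×230) = 3360 A

3360 A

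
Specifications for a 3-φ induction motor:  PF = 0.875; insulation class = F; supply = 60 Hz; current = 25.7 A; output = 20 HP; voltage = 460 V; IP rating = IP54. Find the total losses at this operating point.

P_in = √3·V·I·cosφ = 1.732×460×25.7×0.875 = 17916 W
P_out = 20×746 = 14920 W
Losses = P_in − P_out = 17916 − 14920 = 2996 W

3 kW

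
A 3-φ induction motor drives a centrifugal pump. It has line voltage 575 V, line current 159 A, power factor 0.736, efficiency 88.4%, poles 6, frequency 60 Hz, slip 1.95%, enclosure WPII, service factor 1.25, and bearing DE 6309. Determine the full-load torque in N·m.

836 N·m

P_in = √3·V·I·cosφ = 1.732 × 575 × 159 × 0.736 = 116544 W
P_out = η·P_in = 0.884 × 116544 = 103025 W
n_s = 120×60/6 = 1200 rpm; n = 1200×(1−0.0195) = 1177 rpm
ω = 2π×1177/60 = 123.3 rad/s
τ = P_out/ω = 103025/123.3 = 836 N·m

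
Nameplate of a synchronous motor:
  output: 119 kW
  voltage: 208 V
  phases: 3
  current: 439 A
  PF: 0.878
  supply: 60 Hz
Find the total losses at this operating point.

19.9 kW

P_in = √3·V·I·cosφ = 1.732×208×439×0.878 = 138858 W
P_out = 119000 W
Losses = P_in − P_out = 138858 − 119000 = 19858 W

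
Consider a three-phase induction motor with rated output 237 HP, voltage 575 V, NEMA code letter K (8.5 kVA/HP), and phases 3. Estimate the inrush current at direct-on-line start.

S_LR = 8.5 × 237 = 2014.5 kVA
I_LR = S_LR/(√3·V_L) = 2014500/(1.732×575) = 2020 A

2020 A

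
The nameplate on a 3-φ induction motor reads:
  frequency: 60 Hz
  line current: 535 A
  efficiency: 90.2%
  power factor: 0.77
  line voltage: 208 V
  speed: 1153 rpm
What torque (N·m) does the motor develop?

P_in = √3·V·I·cosφ = 1.732 × 208 × 535 × 0.77 = 148407 W
P_out = η·P_in = 0.902 × 148407 = 133863 W
n = 1153 rpm
ω = 2π×1153/60 = 120.7 rad/s
τ = P_out/ω = 133863/120.7 = 1110 N·m

1110 N·m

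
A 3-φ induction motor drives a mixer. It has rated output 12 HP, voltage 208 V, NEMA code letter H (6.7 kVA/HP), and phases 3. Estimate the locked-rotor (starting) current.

223 A

S_LR = 6.7 × 12 = 80.4 kVA
I_LR = S_LR/(√3·V_L) = 80400/(1.732×208) = 223 A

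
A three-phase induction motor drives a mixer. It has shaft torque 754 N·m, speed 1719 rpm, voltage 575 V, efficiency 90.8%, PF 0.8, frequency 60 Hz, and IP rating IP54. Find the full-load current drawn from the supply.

188 A

ω = 2π×1719/60 = 180 rad/s; P_out = τω = 754 × 180 = 135720 W
P_in = P_out / η = 135720 / 0.908 = 149471 W
I_L = P_in / (√3·V_L·cosφ) = 149471 / (1.732 × 575 × 0.8) = 188 A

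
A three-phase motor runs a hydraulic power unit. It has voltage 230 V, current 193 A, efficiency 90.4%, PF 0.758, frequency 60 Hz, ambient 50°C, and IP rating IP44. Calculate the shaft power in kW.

P_in = √3·V·I·cosφ = 1.732 × 230 × 193 × 0.758 = 58278 W
P_out = η·P_in = 0.904 × 58278 = 52683 W

52.7 kW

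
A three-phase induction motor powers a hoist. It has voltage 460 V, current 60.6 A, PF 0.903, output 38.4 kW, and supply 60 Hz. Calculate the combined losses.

5200 W

P_in = √3·V·I·cosφ = 1.732×460×60.6×0.903 = 43598 W
P_out = 38400 W
Losses = P_in − P_out = 43598 − 38400 = 5198 W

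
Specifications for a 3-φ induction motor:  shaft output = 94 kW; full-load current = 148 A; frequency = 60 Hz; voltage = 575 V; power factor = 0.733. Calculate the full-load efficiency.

87.0 %

P_out = 94 kW = 94000 W
P_in = √3·V_L·I_L·cosφ = 1.732 × 575 × 148 × 0.733 = 108039 W
η = P_out / P_in = 94000 / 108039 = 0.870 = 87.0%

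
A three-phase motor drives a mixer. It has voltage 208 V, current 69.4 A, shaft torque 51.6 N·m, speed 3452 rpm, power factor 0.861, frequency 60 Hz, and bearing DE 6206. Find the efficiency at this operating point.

86.6 %

ω = 2π × 3452/60 = 361.5 rad/s; P_out = τω = 51.6 × 361.5 = 18653 W
P_in = √3·V_L·I_L·cosφ = 1.732 × 208 × 69.4 × 0.861 = 21527 W
η = P_out / P_in = 18653 / 21527 = 0.866 = 86.6%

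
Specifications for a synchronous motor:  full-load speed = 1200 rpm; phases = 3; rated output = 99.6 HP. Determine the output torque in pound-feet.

P_out = 99.6 × 746 = 74302 W
ω = 2π × 1200/60 = 125.7 rad/s
τ = P_out/ω = 74302/125.7 = 591.1 N·m
In lb·ft: 591.1/1.356 = 436 lb·ft

436 lb·ft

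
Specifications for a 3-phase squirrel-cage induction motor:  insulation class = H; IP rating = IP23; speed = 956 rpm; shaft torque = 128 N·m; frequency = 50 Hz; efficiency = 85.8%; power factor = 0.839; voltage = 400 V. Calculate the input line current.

25.7 A

ω = 2π×956/60 = 100.1 rad/s; P_out = τω = 128 × 100.1 = 12813 W
P_in = P_out / η = 12813 / 0.858 = 14934 W
I_L = P_in / (√3·V_L·cosφ) = 14934 / (1.732 × 400 × 0.839) = 25.7 A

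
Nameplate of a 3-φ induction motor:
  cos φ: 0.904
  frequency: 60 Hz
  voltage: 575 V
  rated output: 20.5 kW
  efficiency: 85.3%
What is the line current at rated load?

26.7 A

P_out = 20.5 kW = 20500 W
P_in = P_out / η = 20500 / 0.853 = 24033 W
I_L = P_in / (√3·V_L·cosφ) = 24033 / (1.732 × 575 × 0.904) = 26.7 A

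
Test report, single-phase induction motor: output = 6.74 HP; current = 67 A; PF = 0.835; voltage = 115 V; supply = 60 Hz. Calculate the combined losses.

P_in = V·I·cosφ = 115×67×0.835 = 6434 W
P_out = 6.74×746 = 5028 W
Losses = P_in − P_out = 6434 − 5028 = 1406 W

1.41 kW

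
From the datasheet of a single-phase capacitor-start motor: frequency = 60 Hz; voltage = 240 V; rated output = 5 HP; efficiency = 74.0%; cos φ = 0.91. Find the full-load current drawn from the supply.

P_out = 5 × 746 = 3730 W
P_in = P_out / η = 3730 / 0.740 = 5041 W
I = P_in / (V·cosφ) = 5041 / (240 × 0.91) = 23.1 A

23.1 A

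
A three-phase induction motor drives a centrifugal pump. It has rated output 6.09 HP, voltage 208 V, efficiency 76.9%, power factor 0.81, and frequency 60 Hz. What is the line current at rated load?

P_out = 6.09 × 746 = 4543 W
P_in = P_out / η = 4543 / 0.769 = 5908 W
I_L = P_in / (√3·V_L·cosφ) = 5908 / (1.732 × 208 × 0.81) = 20.2 A

20.2 A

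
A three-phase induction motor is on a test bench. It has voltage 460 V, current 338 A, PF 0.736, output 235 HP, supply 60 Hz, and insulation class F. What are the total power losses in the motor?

22.9 kW

P_in = √3·V·I·cosφ = 1.732×460×338×0.736 = 198198 W
P_out = 235×746 = 175310 W
Losses = P_in − P_out = 198198 − 175310 = 22888 W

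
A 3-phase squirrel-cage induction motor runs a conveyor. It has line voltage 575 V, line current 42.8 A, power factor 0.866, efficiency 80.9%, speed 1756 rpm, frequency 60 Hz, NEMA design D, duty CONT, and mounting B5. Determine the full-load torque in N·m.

162 N·m

P_in = √3·V·I·cosφ = 1.732 × 575 × 42.8 × 0.866 = 36913 W
P_out = η·P_in = 0.809 × 36913 = 29863 W
n = 1756 rpm
ω = 2π×1756/60 = 183.9 rad/s
τ = P_out/ω = 29863/183.9 = 162 N·m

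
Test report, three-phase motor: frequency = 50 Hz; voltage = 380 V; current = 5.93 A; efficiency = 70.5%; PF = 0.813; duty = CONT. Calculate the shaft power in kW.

P_in = √3·V·I·cosφ = 1.732 × 380 × 5.93 × 0.813 = 3173 W
P_out = η·P_in = 0.705 × 3173 = 2237 W

2.24 kW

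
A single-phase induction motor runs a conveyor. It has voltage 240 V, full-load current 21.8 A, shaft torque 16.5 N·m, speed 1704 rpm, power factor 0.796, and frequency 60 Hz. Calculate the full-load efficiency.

ω = 2π × 1704/60 = 178.4 rad/s; P_out = τω = 16.5 × 178.4 = 2944 W
P_in = V·I·cosφ = 240 × 21.8 × 0.796 = 4165 W
η = P_out / P_in = 2944 / 4165 = 0.707 = 70.7%

70.7 %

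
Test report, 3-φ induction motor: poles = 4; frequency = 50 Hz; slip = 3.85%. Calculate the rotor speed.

1442 rpm

n_s = 120f/p = 120×50/4 = 1500 rpm
n = n_s(1 − s) = 1500 × (1 − 0.0385) = 1442 rpm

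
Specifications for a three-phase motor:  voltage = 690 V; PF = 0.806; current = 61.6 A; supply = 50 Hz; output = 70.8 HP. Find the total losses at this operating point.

6.52 kW

P_in = √3·V·I·cosφ = 1.732×690×61.6×0.806 = 59335 W
P_out = 70.8×746 = 52817 W
Losses = P_in − P_out = 59335 − 52817 = 6518 W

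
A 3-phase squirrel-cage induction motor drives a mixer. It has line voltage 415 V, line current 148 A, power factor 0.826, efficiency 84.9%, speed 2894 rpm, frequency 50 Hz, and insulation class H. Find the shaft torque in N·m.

246 N·m

P_in = √3·V·I·cosφ = 1.732 × 415 × 148 × 0.826 = 87869 W
P_out = η·P_in = 0.849 × 87869 = 74601 W
n = 2894 rpm
ω = 2π×2894/60 = 303.1 rad/s
τ = P_out/ω = 74601/303.1 = 246 N·m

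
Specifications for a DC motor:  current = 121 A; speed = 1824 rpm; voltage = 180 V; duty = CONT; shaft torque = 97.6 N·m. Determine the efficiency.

ω = 2π × 1824/60 = 191 rad/s; P_out = τω = 97.6 × 191 = 18642 W
P_in = V·I = 180 × 121 = 21780 W
η = P_out / P_in = 18642 / 21780 = 0.856 = 85.6%

85.6 %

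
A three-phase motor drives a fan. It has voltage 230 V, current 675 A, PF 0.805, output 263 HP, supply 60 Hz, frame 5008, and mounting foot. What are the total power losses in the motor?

20.3 kW

P_in = √3·V·I·cosφ = 1.732×230×675×0.805 = 216459 W
P_out = 263×746 = 196198 W
Losses = P_in − P_out = 216459 − 196198 = 20261 W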